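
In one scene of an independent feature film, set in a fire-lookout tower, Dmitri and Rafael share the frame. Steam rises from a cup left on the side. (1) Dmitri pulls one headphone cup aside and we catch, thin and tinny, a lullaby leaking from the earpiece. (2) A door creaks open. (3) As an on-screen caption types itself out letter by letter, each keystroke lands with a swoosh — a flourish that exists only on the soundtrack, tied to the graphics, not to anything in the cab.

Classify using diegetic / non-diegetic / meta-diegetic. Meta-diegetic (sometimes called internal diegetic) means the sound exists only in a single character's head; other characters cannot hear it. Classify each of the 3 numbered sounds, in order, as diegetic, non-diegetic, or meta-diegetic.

Sound (1): the headphones are an on-screen source, so diegetic.
Sound (2): a door is a real object/event in the scene's world, so diegetic.
(3) is non-diegetic: it accompanies on-screen graphics, not anything inside the story world.

diegetic, diegetic, non-diegetic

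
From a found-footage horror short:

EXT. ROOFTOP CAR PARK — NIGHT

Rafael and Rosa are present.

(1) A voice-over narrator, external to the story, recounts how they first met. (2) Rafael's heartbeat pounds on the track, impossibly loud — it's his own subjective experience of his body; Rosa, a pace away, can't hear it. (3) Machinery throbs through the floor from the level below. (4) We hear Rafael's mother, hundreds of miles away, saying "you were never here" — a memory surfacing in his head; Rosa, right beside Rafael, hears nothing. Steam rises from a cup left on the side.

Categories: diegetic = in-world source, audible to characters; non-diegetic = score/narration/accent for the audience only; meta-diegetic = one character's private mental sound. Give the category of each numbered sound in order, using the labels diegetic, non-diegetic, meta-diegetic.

(1) is non-diegetic: the narrator exists outside the story world, addressing only the audience.
Sound (2): a subjective body sound — Rafael's private perception, inaudible to Rosa, so meta-diegetic.
(3) machinery is part of the location's real environment → diegetic.
(4) the voice is a memory playing only inside Rafael's mind; Rosa can't hear it → meta-diegetic.

non-diegetic, meta-diegetic, diegetic, meta-diegetic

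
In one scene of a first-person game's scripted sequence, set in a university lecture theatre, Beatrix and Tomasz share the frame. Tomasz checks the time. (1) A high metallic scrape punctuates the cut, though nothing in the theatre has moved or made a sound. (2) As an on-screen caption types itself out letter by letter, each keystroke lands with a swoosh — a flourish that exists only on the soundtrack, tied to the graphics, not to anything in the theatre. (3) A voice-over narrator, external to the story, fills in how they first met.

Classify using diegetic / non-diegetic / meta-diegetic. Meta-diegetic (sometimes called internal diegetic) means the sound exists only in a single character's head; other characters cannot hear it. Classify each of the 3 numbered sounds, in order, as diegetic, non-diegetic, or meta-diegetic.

non-diegetic, non-diegetic, non-diegetic

(1) it's a sound-design accent with no in-world source; no one in the scene can hear it → non-diegetic.
(2) it accompanies on-screen graphics, not anything inside the story world → non-diegetic.
(3) commentary laid over the scene from outside the fiction → non-diegetic.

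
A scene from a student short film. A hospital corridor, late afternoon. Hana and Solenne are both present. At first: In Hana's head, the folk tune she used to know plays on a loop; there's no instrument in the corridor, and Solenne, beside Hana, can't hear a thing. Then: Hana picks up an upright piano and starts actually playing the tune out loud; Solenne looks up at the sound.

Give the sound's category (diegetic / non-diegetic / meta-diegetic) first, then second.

First: the tune exists only as Hana's private memory; Solenne can't hear it → meta-diegetic.
Second: Hana is now producing it live on an upright piano, in the room, and Solenne hears it → diegetic.

meta-diegetic, diegetic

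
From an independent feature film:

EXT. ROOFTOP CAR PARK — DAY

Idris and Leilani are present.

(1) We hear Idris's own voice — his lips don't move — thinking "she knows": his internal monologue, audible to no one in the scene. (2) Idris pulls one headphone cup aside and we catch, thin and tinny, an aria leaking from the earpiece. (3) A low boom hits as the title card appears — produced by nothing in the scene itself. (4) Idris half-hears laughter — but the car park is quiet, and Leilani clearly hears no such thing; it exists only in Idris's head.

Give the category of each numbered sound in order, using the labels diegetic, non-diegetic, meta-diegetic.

meta-diegetic, diegetic, non-diegetic, meta-diegetic

(1) is meta-diegetic: it's Idris's unspoken thought, heard only by the audience via his subjectivity.
Sound (2): it's leaking from a physical pair of headphones in the scene, so diegetic.
(3) is non-diegetic: nothing in the scene produces it; it's an accent added for the audience.
(4) Idris alone 'hears' it — an imagined sound, not present in the space → meta-diegetic.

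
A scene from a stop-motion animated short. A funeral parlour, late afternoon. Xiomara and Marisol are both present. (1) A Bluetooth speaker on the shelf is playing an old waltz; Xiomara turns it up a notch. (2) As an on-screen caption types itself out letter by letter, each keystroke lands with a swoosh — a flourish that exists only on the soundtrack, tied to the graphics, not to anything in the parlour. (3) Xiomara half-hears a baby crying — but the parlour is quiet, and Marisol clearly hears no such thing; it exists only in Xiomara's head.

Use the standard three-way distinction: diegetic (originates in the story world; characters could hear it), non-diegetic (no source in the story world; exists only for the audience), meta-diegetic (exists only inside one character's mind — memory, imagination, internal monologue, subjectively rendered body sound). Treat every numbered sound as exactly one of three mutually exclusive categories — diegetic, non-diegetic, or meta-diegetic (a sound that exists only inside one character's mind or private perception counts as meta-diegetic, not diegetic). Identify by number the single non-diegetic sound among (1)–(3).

2

(1) is diegetic: the music comes from an on-screen device that Xiomara responds to.
(2) is non-diegetic: it accompanies on-screen graphics, not anything inside the story world.
(3) is meta-diegetic: the sound is imagined by Xiomara; nothing in the story world is producing it and Marisol can't hear it.
Only (2) is non-diegetic.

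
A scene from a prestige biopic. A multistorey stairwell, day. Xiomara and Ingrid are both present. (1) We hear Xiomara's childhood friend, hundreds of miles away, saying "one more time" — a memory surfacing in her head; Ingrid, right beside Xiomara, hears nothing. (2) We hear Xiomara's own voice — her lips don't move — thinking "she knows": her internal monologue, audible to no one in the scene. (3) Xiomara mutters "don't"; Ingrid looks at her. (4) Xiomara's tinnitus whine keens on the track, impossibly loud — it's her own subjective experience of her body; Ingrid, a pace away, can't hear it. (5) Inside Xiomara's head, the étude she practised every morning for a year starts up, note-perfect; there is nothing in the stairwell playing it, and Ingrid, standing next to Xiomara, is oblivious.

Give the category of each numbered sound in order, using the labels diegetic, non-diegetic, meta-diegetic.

meta-diegetic, meta-diegetic, diegetic, meta-diegetic, meta-diegetic

(1) is meta-diegetic: the voice is a memory playing only inside Xiomara's mind; Ingrid can't hear it.
(2) is meta-diegetic: Xiomara's thought-voice: a private mental sound no other character can hear.
Sound (3): spoken by a character present in the story world, so diegetic.
Sound (4): a subjective body sound — Xiomara's private perception, inaudible to Ingrid, so meta-diegetic.
Sound (5): it lives in Xiomara's subjectivity, not in the stairwell, so meta-diegetic.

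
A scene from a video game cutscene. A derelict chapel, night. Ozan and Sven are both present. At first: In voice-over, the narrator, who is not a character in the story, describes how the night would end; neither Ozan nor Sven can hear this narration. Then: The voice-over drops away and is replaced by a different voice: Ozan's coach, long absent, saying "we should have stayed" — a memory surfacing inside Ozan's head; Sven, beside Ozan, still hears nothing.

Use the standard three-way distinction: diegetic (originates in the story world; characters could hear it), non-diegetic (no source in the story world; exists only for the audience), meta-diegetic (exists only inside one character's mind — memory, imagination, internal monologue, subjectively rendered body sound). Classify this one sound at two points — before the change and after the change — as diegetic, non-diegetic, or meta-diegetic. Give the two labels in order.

Before the change: the external narrator addresses only the audience — outside the story world → non-diegetic.
After the change: the replacement voice is a memory inside Ozan's mind specifically → meta-diegetic.

non-diegetic, meta-diegetic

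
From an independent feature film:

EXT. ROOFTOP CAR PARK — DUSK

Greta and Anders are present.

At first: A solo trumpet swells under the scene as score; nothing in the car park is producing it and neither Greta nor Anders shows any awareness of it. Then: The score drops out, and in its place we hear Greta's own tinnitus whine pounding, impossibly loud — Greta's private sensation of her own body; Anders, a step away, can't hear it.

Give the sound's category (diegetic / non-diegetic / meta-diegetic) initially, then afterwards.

non-diegetic, meta-diegetic

Initially: underscore with no in-world source, inaudible to the characters → non-diegetic.
Afterwards: the body sound is Greta's subjective perception alone — Anders can't hear it → meta-diegetic.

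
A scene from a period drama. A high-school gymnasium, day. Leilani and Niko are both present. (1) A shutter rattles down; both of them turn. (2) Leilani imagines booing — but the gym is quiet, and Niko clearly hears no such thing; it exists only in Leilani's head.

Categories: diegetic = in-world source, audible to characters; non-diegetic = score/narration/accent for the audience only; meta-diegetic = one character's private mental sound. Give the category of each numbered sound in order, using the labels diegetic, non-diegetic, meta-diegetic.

diegetic, meta-diegetic

(1) a shutter is a real object/event in the scene's world → diegetic.
(2) Leilani alone 'hears' it — an imagined sound, not present in the space → meta-diegetic.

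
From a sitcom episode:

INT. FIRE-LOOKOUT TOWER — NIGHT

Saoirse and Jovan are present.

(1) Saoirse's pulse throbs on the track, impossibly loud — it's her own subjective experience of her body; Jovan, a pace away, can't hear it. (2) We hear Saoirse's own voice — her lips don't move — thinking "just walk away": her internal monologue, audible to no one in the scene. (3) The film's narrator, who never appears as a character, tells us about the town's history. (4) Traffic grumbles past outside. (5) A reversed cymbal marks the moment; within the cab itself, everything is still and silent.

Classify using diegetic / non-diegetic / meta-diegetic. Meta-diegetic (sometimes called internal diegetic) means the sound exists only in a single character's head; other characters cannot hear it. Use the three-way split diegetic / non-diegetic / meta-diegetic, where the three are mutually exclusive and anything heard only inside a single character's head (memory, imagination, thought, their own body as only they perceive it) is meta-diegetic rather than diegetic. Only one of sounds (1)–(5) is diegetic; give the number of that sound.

Sound (1): a subjective body sound — Saoirse's private perception, inaudible to Jovan, so meta-diegetic.
(2) is meta-diegetic: it's Saoirse's unspoken thought, heard only by the audience via her subjectivity.
Sound (3): commentary laid over the scene from outside the fiction, so non-diegetic.
Sound (4): ambient/room sound belonging to the story's physical space, so diegetic.
(5) is non-diegetic: an editorial stinger — it belongs to the cut, not the story world.
Only (4) is diegetic.

4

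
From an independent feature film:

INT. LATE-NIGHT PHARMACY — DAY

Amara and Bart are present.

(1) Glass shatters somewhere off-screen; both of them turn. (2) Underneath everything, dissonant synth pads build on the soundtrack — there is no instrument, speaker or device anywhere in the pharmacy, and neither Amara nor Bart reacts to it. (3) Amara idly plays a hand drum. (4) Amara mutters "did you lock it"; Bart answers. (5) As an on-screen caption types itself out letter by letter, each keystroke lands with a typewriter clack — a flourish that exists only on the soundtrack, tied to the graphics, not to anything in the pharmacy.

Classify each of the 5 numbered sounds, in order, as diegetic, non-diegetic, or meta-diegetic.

(1) is diegetic: the sound comes from glass physically present in the location.
(2) is non-diegetic: nothing in the pharmacy produces it and the characters don't hear it — pure soundtrack.
(3) is diegetic: a character is playing a hand drum on screen.
Sound (4): on-screen dialogue — Amara speaks and Bart is there to hear, so diegetic.
Sound (5): the caption isn't part of the story world, so neither is the sound tied to it, so non-diegetic.

diegetic, non-diegetic, diegetic, diegetic, non-diegetic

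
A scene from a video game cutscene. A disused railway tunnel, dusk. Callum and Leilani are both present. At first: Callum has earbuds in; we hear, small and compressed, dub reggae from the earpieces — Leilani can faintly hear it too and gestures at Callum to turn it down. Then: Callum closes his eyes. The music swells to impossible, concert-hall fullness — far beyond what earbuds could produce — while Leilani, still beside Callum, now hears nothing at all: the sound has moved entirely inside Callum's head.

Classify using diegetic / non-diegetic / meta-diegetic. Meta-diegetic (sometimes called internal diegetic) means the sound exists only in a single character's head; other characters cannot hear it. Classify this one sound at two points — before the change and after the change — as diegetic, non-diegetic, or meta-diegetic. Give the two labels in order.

Before the change: the earbuds are a physical source both characters can hear → diegetic.
After the change: the music now exists only as Callum's subjective experience; Leilani can no longer hear it → meta-diegetic.

diegetic, meta-diegetic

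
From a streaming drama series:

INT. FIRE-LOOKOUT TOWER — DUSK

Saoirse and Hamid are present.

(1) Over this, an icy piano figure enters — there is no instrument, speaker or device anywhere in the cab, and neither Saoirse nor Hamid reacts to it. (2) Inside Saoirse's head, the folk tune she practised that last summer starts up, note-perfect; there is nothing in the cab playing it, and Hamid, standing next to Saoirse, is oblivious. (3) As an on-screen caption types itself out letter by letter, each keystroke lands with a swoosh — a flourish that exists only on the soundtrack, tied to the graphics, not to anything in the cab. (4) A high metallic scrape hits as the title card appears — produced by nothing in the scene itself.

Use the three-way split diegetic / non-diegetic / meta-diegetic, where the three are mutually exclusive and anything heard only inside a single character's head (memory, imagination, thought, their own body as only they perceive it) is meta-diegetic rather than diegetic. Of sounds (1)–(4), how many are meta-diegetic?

(1) is non-diegetic: it has no source in the story world and no character can hear it — it's underscore.
(2) is meta-diegetic: the music is a memory playing inside Saoirse's mind alone; no real-world source, Hamid can't hear it.
(3) is non-diegetic: sound married to a title/caption — outside the diegesis by definition.
(4) is non-diegetic: it's a sound-design accent with no in-world source; no one in the scene can hear it.
Meta-diegetic: (2) — that's 1.

1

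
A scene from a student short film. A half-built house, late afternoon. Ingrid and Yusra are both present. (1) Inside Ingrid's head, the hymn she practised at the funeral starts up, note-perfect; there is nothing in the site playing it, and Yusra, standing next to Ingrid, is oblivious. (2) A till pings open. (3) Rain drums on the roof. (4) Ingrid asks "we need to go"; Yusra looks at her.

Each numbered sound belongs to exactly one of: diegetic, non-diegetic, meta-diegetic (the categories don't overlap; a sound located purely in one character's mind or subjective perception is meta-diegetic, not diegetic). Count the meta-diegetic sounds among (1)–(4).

1

Sound (1): the music is a memory playing inside Ingrid's mind alone; no real-world source, Yusra can't hear it, so meta-diegetic.
(2) the sound comes from a till physically present in the location → diegetic.
(3) rain is part of the location's real environment → diegetic.
(4) on-screen dialogue — Ingrid speaks and Yusra is there to hear → diegetic.
Meta-diegetic: (1) — that's 1.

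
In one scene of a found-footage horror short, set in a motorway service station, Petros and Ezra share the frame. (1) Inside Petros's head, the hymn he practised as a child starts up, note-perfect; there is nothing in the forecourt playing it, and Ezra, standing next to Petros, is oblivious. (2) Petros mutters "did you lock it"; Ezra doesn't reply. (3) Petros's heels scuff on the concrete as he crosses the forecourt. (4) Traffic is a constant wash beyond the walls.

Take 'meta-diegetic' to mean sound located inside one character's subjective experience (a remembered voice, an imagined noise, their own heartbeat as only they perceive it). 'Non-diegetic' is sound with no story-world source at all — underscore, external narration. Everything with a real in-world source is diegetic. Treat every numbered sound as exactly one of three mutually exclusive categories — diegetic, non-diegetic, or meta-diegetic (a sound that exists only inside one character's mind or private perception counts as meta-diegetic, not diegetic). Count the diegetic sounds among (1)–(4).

3

(1) is meta-diegetic: remembered music, private to Petros — Ezra is oblivious because it isn't in the room.
Sound (2): spoken by a character present in the story world, so diegetic.
Sound (3): it's the physical sound of Petros moving in the space, so diegetic.
Sound (4): traffic is part of the location's real environment, so diegetic.
So 3 of the 4 are diegetic: (2), (3), (4).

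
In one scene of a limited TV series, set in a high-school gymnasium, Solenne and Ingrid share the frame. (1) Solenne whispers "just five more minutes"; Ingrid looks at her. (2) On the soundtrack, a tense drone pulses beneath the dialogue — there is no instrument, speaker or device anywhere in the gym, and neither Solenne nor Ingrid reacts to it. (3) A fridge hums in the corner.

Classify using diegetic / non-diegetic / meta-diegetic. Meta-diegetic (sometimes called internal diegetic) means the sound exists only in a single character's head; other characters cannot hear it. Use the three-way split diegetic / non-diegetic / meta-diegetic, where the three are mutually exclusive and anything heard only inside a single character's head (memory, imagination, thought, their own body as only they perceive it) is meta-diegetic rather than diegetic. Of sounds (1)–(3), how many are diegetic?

2

(1) is diegetic: spoken by a character present in the story world.
(2) score with no on-screen or off-screen source; it exists for the audience alone → non-diegetic.
(3) is diegetic: it's the actual ambient sound of the location.
Diegetic: (1), (3) — that's 2.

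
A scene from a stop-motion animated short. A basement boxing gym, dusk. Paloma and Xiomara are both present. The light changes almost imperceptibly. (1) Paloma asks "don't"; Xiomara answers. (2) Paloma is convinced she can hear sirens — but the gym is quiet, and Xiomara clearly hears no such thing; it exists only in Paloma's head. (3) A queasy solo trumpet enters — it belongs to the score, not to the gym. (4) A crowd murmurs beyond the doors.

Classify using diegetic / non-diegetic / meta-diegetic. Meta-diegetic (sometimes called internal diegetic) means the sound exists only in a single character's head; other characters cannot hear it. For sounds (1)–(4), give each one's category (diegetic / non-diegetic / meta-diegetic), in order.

Sound (1): on-screen dialogue — Paloma speaks and Xiomara is there to hear, so diegetic.
(2) is meta-diegetic: Paloma alone 'hears' it — an imagined sound, not present in the space.
(3) nothing in the gym produces it and the characters don't hear it — pure soundtrack → non-diegetic.
(4) it's the actual ambient sound of the location → diegetic.

diegetic, meta-diegetic, non-diegetic, diegetic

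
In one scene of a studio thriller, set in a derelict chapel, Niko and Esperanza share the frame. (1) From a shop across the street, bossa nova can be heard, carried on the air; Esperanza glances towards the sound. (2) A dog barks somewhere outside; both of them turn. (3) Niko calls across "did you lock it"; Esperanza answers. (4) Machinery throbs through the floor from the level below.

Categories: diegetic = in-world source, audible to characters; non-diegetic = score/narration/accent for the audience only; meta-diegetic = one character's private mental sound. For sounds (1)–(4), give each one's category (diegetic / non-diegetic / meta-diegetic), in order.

diegetic, diegetic, diegetic, diegetic

Sound (1): off-screen diegetic: the source is out of frame but still in the story's space, so diegetic.
(2) is diegetic: the sound comes from a dog physically present in the location.
(3) is diegetic: spoken by a character present in the story world.
(4) is diegetic: it's the actual ambient sound of the location.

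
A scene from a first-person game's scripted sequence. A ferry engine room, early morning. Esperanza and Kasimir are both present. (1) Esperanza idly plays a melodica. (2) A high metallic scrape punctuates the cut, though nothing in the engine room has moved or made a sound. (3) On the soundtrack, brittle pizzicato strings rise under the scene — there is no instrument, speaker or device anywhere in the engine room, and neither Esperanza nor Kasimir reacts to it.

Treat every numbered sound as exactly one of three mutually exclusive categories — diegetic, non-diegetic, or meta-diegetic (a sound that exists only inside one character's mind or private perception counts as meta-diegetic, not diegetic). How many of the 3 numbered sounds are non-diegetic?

2

Sound (1): Esperanza is producing the music live, in the story world, so diegetic.
(2) is non-diegetic: nothing in the scene produces it; it's an accent added for the audience.
(3) is non-diegetic: nothing in the engine room produces it and the characters don't hear it — pure soundtrack.
Non-diegetic: (2), (3) — that's 2.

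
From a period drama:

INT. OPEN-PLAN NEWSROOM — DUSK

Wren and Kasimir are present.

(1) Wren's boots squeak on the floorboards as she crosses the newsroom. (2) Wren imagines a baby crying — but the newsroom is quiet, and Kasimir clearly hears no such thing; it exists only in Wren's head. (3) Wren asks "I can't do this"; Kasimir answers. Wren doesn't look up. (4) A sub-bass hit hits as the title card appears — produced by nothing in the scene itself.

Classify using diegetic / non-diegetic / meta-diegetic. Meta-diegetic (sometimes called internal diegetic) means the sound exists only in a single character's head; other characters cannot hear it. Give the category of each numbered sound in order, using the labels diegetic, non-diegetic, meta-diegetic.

Sound (1): a character's body making contact with the set — an in-world sound, so diegetic.
(2) subjective to Wren: the newsroom is silent and Kasimir hears nothing → meta-diegetic.
(3) spoken by a character present in the story world → diegetic.
Sound (4): nothing in the scene produces it; it's an accent added for the audience, so non-diegetic.

diegetic, meta-diegetic, diegetic, non-diegetic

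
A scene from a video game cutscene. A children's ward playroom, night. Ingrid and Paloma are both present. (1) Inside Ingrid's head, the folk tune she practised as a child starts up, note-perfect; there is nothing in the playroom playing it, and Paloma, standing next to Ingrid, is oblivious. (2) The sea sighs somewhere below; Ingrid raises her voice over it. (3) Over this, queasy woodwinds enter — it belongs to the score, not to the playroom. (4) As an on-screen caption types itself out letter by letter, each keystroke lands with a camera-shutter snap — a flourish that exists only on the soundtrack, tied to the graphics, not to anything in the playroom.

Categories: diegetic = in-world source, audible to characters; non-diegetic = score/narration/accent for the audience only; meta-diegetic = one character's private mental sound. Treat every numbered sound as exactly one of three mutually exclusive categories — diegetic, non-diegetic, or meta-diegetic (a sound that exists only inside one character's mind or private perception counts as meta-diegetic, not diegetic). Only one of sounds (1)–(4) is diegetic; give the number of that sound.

(1) remembered music, private to Ingrid — Paloma is oblivious because it isn't in the room → meta-diegetic.
(2) is diegetic: ambient/room sound belonging to the story's physical space.
(3) is non-diegetic: it has no source in the story world and no character can hear it — it's underscore.
(4) it accompanies on-screen graphics, not anything inside the story world → non-diegetic.
Only (2) is diegetic.

2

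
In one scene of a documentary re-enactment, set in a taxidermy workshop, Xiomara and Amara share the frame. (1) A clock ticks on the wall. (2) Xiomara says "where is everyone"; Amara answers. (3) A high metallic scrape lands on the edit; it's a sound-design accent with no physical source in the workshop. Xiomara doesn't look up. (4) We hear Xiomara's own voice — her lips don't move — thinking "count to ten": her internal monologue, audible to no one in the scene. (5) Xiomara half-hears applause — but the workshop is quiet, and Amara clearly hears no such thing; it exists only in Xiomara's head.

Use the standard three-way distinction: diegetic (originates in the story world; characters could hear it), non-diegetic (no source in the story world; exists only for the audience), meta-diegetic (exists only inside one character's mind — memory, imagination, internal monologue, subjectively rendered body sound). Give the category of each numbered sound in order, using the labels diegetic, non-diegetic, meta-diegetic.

Sound (1): an in-world source (a clock); characters could hear it, so diegetic.
(2) Xiomara is a character speaking aloud in the scene → diegetic.
Sound (3): nothing in the scene produces it; it's an accent added for the audience, so non-diegetic.
Sound (4): Xiomara's thought-voice: a private mental sound no other character can hear, so meta-diegetic.
(5) subjective to Xiomara: the workshop is silent and Amara hears nothing → meta-diegetic.

diegetic, diegetic, non-diegetic, meta-diegetic, meta-diegetic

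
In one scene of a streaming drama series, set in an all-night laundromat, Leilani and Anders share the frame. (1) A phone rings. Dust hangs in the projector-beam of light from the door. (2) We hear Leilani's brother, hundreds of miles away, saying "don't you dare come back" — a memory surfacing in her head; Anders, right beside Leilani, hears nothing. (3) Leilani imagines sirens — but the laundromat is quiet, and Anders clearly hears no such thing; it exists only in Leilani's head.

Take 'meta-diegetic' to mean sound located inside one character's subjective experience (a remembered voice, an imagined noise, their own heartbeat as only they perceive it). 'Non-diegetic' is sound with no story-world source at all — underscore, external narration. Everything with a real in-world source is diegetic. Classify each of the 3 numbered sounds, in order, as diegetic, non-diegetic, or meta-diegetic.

(1) a phone is a real object/event in the scene's world → diegetic.
Sound (2): a remembered line, private to Leilani — not present in the room, not audible to Anders, so meta-diegetic.
(3) is meta-diegetic: the sound is imagined by Leilani; nothing in the story world is producing it and Anders can't hear it.

diegetic, meta-diegetic, meta-diegetic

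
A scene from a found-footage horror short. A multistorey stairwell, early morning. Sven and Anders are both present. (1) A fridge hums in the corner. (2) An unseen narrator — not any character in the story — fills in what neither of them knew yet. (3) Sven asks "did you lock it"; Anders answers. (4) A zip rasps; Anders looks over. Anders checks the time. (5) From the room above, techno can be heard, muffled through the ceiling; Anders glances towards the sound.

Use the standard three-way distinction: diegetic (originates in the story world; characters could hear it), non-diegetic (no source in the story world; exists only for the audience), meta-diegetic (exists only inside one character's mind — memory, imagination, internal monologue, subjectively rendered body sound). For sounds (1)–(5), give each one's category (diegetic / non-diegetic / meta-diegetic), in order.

Sound (1): it's the actual ambient sound of the location, so diegetic.
(2) is non-diegetic: external voice-over — not a character, not heard by anyone in the scene.
(3) is diegetic: Sven is a character speaking aloud in the scene.
Sound (4): a zip is a real object/event in the scene's world, so diegetic.
(5) off-screen diegetic: the source is out of frame but still in the story's space → diegetic.

diegetic, non-diegetic, diegetic, diegetic, diegetic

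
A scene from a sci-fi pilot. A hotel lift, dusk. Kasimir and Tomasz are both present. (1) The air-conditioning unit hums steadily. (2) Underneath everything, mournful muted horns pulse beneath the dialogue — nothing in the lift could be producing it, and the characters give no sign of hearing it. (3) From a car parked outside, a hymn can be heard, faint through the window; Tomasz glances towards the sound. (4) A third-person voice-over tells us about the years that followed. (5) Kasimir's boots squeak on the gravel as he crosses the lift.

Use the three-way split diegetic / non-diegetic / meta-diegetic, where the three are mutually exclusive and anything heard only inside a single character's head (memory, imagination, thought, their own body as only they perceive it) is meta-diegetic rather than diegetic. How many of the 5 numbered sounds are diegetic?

3

(1) the air-conditioning unit is part of the location's real environment → diegetic.
Sound (2): score with no on-screen or off-screen source; it exists for the audience alone, so non-diegetic.
(3) is diegetic: off-screen diegetic: the source is out of frame but still in the story's space.
Sound (4): external voice-over — not a character, not heard by anyone in the scene, so non-diegetic.
(5) is diegetic: a character's body making contact with the set — an in-world sound.
Diegetic: (1), (3), (5) — that's 3.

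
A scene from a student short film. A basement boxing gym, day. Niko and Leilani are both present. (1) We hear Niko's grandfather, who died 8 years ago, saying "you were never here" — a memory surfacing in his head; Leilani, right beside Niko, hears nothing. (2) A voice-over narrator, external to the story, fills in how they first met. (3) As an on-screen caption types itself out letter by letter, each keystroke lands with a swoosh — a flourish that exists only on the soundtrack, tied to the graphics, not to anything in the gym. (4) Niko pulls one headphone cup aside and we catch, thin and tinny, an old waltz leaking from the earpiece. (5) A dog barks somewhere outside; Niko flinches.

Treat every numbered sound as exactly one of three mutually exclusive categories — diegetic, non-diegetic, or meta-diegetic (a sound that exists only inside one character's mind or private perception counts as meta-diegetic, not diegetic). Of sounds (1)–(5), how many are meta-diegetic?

1

(1) a remembered line, private to Niko — not present in the room, not audible to Leilani → meta-diegetic.
(2) external voice-over — not a character, not heard by anyone in the scene → non-diegetic.
Sound (3): it accompanies on-screen graphics, not anything inside the story world, so non-diegetic.
(4) is diegetic: the earpiece is a real device on Niko's head — source music.
(5) is diegetic: the sound comes from a dog physically present in the location.
So 1 of the 5 is meta-diegetic: (1).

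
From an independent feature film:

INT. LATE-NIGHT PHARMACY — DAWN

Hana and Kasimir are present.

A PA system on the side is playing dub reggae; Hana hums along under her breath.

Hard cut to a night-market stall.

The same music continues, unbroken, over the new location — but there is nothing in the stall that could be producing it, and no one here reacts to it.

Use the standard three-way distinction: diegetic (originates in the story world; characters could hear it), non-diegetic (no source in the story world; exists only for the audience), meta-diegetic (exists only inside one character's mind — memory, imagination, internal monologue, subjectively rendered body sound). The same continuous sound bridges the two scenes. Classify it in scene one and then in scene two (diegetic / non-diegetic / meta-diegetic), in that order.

diegetic, non-diegetic

Scene one: a PA system is an on-screen source and Hana reacts to it → diegetic.
Scene two: there is no source in the stall and no one hears it — it's now underscore → non-diegetic.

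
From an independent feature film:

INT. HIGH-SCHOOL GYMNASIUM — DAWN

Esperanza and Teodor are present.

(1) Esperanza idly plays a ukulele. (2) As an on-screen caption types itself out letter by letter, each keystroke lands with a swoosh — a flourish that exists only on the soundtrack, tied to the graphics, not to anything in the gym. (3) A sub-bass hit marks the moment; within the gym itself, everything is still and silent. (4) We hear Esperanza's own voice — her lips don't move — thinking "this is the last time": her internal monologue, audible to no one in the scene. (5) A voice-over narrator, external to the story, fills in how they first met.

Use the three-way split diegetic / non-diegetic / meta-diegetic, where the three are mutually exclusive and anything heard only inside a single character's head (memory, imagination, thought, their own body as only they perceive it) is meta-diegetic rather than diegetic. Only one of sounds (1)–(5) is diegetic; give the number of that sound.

Sound (1): the instrument and the performer are both in the scene, so diegetic.
Sound (2): the caption isn't part of the story world, so neither is the sound tied to it, so non-diegetic.
(3) is non-diegetic: an editorial stinger — it belongs to the cut, not the story world.
(4) is meta-diegetic: internal monologue — inside Esperanza's mind, not spoken into the scene.
(5) is non-diegetic: the narrator exists outside the story world, addressing only the audience.
Only (1) is diegetic.

1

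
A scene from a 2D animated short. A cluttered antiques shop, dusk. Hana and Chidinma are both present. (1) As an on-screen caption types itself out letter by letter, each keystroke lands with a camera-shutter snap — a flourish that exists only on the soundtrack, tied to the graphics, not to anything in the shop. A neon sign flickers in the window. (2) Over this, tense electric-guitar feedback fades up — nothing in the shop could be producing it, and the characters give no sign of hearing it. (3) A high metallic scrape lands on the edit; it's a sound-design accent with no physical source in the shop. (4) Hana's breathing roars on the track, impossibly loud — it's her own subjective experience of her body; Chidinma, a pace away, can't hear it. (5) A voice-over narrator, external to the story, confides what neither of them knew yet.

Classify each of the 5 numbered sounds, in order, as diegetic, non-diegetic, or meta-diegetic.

non-diegetic, non-diegetic, non-diegetic, meta-diegetic, non-diegetic

(1) sound married to a title/caption — outside the diegesis by definition → non-diegetic.
Sound (2): nothing in the shop produces it and the characters don't hear it — pure soundtrack, so non-diegetic.
Sound (3): an editorial stinger — it belongs to the cut, not the story world, so non-diegetic.
(4) is meta-diegetic: point-of-audition from inside Hana's body; not a sound in the room.
(5) is non-diegetic: external voice-over — not a character, not heard by anyone in the scene.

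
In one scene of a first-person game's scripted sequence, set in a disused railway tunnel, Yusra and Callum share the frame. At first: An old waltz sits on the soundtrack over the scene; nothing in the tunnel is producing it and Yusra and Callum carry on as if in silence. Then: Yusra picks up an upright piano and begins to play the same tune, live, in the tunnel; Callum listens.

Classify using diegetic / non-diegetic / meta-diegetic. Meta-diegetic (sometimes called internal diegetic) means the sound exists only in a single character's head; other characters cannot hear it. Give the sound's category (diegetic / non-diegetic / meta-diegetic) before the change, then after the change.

non-diegetic, diegetic

Before the change: no in-world source exists and no character can hear it — underscore → non-diegetic.
After the change: an upright piano is now a real source in the story world and the characters hear it → diegetic.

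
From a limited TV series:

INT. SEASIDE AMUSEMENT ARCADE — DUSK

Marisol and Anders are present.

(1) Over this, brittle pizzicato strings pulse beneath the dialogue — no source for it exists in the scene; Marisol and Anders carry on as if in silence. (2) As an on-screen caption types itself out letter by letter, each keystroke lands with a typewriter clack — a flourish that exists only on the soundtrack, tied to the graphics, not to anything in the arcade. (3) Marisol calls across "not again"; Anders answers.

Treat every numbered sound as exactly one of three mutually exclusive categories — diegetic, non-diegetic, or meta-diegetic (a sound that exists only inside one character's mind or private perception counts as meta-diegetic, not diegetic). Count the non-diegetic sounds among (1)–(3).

2

(1) it has no source in the story world and no character can hear it — it's underscore → non-diegetic.
Sound (2): it accompanies on-screen graphics, not anything inside the story world, so non-diegetic.
Sound (3): on-screen dialogue — Marisol speaks and Anders is there to hear, so diegetic.
So 2 of the 3 are non-diegetic: (1), (2).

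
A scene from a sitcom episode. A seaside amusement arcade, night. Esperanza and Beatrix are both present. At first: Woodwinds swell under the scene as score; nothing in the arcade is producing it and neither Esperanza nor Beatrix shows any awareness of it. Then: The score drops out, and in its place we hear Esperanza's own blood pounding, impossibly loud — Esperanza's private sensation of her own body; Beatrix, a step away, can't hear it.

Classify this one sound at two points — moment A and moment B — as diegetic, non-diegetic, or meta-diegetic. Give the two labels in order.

Moment A: underscore with no in-world source, inaudible to the characters → non-diegetic.
Moment B: the body sound is Esperanza's subjective perception alone — Beatrix can't hear it → meta-diegetic.

non-diegetic, meta-diegetic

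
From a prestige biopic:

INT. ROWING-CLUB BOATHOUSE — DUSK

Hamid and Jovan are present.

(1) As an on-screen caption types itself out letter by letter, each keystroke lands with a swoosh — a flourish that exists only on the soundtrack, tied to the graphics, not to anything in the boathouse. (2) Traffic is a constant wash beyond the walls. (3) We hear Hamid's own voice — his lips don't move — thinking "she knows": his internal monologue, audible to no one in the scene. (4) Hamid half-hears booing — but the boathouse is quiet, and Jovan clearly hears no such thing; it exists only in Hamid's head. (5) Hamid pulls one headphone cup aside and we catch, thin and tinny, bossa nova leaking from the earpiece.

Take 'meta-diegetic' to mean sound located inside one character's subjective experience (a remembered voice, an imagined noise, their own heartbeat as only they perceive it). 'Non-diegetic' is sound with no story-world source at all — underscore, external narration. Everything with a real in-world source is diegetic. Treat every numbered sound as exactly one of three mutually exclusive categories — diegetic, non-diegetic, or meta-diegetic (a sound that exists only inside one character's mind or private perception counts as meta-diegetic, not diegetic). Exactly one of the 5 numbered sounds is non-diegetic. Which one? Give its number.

Sound (1): sound married to a title/caption — outside the diegesis by definition, so non-diegetic.
(2) is diegetic: traffic is part of the location's real environment.
Sound (3): Hamid's thought-voice: a private mental sound no other character can hear, so meta-diegetic.
(4) is meta-diegetic: Hamid alone 'hears' it — an imagined sound, not present in the space.
(5) is diegetic: the earpiece is a real device on Hamid's head — source music.
Only (1) is non-diegetic.

1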